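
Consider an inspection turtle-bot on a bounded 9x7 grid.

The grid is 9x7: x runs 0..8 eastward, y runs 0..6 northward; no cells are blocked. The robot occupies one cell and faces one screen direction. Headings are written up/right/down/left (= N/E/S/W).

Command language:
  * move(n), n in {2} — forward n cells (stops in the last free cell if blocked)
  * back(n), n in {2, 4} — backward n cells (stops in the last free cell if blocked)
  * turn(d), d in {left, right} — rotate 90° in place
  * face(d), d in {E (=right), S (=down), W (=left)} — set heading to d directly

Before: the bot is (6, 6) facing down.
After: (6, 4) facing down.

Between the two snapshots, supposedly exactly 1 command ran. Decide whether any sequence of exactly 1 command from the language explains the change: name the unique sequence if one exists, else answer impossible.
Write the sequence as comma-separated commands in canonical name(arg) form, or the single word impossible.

key: heading stays S — the single command does not turn
initial: (6, 6) facing down
t=1 move(2) ⇒ (6, 4) facing down
uniquely the one of 8 1-step routes that fits.

move(2)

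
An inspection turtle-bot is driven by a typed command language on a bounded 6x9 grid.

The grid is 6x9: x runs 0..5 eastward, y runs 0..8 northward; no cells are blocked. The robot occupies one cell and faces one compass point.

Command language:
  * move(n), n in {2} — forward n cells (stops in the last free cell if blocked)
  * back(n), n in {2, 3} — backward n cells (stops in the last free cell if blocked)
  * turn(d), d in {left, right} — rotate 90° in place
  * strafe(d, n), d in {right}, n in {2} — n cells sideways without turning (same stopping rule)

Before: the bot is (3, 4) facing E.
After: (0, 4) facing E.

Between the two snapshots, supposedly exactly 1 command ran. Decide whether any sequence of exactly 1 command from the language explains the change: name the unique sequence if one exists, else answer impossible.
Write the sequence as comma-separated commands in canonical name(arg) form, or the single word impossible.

back(3)

key: still facing E — the one step turns nothing
t0: (3, 4) facing E
step 1 (back(3)): (0, 4) facing E
no other 1-command option fits: unique.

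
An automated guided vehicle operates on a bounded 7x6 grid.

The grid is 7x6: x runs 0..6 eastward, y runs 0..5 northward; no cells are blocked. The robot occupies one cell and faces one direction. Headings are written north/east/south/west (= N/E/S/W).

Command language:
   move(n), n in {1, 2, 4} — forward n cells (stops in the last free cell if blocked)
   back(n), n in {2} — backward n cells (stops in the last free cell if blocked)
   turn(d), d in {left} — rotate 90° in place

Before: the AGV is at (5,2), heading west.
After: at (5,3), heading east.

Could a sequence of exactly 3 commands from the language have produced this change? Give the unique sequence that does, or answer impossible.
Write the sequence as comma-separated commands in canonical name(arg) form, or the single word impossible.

no 3-step route produces this change.

impossible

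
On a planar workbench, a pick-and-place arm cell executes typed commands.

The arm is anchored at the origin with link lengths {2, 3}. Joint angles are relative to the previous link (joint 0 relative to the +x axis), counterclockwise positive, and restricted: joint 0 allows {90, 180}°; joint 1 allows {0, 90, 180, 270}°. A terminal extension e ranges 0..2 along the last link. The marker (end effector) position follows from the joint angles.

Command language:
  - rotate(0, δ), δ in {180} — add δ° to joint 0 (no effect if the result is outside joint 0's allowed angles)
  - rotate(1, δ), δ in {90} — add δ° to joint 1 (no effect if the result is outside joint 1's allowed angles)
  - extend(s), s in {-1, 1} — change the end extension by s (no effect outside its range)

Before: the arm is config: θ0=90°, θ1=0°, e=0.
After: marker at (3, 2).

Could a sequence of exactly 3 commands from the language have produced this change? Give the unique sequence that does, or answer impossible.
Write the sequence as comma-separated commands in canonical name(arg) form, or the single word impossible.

from: config: θ0=90°, θ1=0°, e=0
[1] after rotate(1, 90): config: θ0=90°, θ1=90°, e=0
[2] after rotate(1, 90): config: θ0=90°, θ1=180°, e=0
[3] after rotate(1, 90): config: θ0=90°, θ1=270°, e=0
all 64 alternatives checked — unique.

rotate(1, 90), rotate(1, 90), rotate(1, 90)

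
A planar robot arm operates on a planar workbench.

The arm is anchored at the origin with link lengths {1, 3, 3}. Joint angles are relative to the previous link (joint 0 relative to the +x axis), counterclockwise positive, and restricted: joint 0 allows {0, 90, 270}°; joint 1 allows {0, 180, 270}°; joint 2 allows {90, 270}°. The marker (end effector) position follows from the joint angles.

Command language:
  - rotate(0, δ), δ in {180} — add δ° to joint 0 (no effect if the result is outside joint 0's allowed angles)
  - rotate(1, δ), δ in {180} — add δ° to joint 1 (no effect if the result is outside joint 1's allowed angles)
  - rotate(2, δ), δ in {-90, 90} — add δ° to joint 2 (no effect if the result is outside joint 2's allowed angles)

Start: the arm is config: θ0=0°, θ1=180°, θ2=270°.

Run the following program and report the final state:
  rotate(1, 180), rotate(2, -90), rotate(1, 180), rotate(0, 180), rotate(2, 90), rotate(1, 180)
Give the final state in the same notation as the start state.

initial: config: θ0=0°, θ1=180°, θ2=270°
t=1 rotate(1, 180) ⇒ config: θ0=0°, θ1=0°, θ2=270°
t=2 rotate(2, -90) ⇒ config: θ0=0°, θ1=0°, θ2=270°
t=3 rotate(1, 180) ⇒ config: θ0=0°, θ1=180°, θ2=270°
t=4 rotate(0, 180) ⇒ config: θ0=0°, θ1=180°, θ2=270°
t=5 rotate(2, 90) ⇒ config: θ0=0°, θ1=180°, θ2=270°
t=6 rotate(1, 180) ⇒ config: θ0=0°, θ1=0°, θ2=270°

config: θ0=0°, θ1=0°, θ2=270°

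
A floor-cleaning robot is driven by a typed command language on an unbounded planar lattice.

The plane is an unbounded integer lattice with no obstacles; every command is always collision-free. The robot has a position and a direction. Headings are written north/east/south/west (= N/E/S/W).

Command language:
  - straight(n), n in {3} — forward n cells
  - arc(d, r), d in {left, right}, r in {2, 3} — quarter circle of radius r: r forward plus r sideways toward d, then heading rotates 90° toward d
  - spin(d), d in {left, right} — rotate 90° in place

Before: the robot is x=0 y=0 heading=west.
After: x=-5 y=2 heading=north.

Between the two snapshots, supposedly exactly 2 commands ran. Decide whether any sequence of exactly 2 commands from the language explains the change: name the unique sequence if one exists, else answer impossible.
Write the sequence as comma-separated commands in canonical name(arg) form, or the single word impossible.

straight(3), arc(right, 2)

key: position moved to (-5,2) AND the heading swung to N — translation plus rotation needed
t0: x=0 y=0 heading=west
t=1 straight(3) ⇒ x=-3 y=0 heading=west
t=2 arc(right, 2) ⇒ x=-5 y=2 heading=north
uniquely the one of 49 2-step routes that fits.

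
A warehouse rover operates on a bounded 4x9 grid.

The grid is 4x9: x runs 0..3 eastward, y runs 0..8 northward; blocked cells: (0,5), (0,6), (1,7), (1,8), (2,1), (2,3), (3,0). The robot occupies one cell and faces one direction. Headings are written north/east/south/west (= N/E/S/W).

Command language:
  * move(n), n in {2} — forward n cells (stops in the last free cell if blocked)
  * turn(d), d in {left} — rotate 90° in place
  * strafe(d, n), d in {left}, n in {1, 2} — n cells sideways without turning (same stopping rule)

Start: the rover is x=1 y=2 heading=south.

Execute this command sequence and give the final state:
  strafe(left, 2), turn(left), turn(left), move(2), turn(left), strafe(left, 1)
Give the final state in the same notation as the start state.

t0: x=1 y=2 heading=south
t=1 strafe(left, 2) ⇒ x=3 y=2 heading=south
t=2 turn(left) ⇒ x=3 y=2 heading=east
t=3 turn(left) ⇒ x=3 y=2 heading=north
t=4 move(2) ⇒ x=3 y=4 heading=north
t=5 turn(left) ⇒ x=3 y=4 heading=west
t=6 strafe(left, 1) ⇒ x=3 y=3 heading=west

x=3 y=3 heading=west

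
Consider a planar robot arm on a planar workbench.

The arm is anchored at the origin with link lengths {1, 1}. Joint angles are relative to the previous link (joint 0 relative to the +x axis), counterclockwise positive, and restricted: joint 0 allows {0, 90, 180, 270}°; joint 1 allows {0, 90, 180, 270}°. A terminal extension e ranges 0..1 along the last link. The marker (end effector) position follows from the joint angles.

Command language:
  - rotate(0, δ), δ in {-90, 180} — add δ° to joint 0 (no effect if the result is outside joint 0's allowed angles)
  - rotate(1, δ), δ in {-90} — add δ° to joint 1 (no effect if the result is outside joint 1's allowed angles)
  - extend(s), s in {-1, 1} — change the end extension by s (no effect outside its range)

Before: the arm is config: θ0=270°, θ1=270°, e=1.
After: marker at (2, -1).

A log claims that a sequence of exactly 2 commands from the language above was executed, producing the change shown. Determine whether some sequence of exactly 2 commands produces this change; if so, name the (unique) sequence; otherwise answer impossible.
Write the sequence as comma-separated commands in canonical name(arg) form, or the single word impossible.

initial: config: θ0=270°, θ1=270°, e=1
[1] after rotate(1, -90): config: θ0=270°, θ1=180°, e=1
[2] after rotate(1, -90): config: θ0=270°, θ1=90°, e=1
all 25 alternatives checked — unique.

rotate(1, -90), rotate(1, -90)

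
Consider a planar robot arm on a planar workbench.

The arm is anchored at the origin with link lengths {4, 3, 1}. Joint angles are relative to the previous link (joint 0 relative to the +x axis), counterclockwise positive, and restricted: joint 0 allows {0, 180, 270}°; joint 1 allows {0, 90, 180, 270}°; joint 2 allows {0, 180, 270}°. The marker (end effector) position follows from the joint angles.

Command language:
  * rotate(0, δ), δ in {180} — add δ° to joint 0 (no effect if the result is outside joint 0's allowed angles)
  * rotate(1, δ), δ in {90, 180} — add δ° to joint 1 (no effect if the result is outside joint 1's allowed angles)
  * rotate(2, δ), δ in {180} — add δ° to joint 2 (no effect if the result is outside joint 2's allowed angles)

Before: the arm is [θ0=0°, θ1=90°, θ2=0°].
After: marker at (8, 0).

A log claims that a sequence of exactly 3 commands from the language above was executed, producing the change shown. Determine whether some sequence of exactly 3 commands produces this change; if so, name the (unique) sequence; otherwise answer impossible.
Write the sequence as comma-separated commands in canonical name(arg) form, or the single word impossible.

begin: [θ0=0°, θ1=90°, θ2=0°]
t=1 rotate(1, 90) ⇒ [θ0=0°, θ1=180°, θ2=0°]
t=2 rotate(1, 90) ⇒ [θ0=0°, θ1=270°, θ2=0°]
t=3 rotate(1, 90) ⇒ [θ0=0°, θ1=0°, θ2=0°]
uniquely the one of 64 3-step routes that fits.

rotate(1, 90), rotate(1, 90), rotate(1, 90)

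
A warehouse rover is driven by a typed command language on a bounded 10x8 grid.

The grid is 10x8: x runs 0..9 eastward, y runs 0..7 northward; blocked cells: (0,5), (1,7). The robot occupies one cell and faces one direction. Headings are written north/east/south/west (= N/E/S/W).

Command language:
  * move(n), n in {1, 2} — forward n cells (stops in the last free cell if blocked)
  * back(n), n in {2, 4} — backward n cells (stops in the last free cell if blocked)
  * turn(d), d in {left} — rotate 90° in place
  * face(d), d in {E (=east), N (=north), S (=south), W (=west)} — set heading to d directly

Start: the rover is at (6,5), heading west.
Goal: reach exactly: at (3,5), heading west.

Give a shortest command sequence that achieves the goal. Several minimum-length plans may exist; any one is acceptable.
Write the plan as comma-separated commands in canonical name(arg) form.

move(1), move(2)

initial: at (6,5), heading west
step 1 (move(1)): at (5,5), heading west
step 2 (move(2)): at (3,5), heading west
shorter routes all fall short; 2 is best.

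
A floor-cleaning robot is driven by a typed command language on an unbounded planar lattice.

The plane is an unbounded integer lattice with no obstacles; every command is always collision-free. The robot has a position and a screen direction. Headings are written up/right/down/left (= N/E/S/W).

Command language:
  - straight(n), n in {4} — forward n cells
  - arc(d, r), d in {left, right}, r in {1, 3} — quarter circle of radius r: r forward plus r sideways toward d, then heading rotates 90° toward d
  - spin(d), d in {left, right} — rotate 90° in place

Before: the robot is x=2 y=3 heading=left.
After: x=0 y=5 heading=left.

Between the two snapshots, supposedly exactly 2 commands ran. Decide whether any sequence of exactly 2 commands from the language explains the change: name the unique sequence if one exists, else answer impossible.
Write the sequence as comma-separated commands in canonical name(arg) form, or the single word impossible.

arc(right, 1), arc(left, 1)

key: heading stays W — rotations cancel among the 2 commands
begin: x=2 y=3 heading=left
1. arc(right, 1) → x=1 y=4 heading=up
2. arc(left, 1) → x=0 y=5 heading=left
all 49 alternatives checked — unique.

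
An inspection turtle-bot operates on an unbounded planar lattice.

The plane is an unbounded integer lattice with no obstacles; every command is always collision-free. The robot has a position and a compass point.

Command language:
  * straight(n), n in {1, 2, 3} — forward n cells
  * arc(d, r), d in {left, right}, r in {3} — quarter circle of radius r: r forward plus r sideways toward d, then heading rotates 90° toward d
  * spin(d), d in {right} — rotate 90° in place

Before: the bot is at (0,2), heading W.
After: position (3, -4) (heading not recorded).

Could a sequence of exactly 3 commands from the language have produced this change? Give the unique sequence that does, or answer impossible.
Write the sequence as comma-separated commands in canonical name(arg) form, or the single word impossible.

key: order matters: swapping arc(left, 3) and straight(3) lands elsewhere
t0: at (0,2), heading W
1. arc(left, 3) → at (-3,-1), heading S
2. arc(left, 3) → at (0,-4), heading E
3. straight(3) → at (3,-4), heading E
uniquely the one of 216 3-step routes that fits.

arc(left, 3), arc(left, 3), straight(3)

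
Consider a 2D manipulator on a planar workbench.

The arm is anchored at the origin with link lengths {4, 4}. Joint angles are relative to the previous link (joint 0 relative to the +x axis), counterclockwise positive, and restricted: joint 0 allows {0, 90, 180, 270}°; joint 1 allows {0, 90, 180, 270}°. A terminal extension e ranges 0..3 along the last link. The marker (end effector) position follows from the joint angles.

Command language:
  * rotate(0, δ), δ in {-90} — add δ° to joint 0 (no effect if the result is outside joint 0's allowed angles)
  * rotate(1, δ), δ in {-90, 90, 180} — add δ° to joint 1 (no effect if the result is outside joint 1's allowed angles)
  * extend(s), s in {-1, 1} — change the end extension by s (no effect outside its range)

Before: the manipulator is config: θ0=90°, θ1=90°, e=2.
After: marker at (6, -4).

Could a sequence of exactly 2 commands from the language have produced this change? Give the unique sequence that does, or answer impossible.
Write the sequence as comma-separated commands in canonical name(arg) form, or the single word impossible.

t0: config: θ0=90°, θ1=90°, e=2
[1] after rotate(0, -90): config: θ0=0°, θ1=90°, e=2
[2] after rotate(0, -90): config: θ0=270°, θ1=90°, e=2
no rival 2-sequence matches.

rotate(0, -90), rotate(0, -90)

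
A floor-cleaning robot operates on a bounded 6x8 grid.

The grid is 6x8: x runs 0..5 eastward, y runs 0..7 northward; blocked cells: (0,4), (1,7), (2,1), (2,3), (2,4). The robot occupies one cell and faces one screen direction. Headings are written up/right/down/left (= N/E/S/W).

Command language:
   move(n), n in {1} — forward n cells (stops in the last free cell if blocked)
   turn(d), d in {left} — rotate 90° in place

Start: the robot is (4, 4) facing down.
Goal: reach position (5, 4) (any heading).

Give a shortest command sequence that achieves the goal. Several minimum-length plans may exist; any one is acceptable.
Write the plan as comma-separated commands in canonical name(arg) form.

initial: (4, 4) facing down
[1] after turn(left): (4, 4) facing right
[2] after move(1): (5, 4) facing right
shorter routes all fall short; 2 is best.

turn(left), move(1)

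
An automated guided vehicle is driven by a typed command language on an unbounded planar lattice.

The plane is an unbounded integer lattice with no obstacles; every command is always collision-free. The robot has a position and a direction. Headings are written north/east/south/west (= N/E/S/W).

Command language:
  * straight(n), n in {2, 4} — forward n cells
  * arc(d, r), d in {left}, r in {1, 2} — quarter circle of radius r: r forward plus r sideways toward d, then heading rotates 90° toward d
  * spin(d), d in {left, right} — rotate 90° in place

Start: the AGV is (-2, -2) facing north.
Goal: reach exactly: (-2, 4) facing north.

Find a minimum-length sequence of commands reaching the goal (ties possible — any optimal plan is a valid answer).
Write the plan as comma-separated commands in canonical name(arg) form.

begin: (-2, -2) facing north
t=1 straight(4) ⇒ (-2, 2) facing north
t=2 straight(2) ⇒ (-2, 4) facing north
no 1-step plan works, so 2 is optimal.

straight(4), straight(2)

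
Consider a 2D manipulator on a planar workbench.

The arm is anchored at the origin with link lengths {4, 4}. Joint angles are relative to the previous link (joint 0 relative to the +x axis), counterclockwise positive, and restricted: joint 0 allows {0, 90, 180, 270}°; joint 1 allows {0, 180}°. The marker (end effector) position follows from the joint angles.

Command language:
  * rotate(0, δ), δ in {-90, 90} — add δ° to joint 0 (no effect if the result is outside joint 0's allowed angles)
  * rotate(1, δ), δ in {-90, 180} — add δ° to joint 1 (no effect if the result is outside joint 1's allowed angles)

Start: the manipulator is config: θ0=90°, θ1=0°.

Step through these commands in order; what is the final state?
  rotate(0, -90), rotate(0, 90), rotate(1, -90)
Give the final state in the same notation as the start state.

config: θ0=90°, θ1=0°

begin: config: θ0=90°, θ1=0°
1. rotate(0, -90) → config: θ0=0°, θ1=0°
2. rotate(0, 90) → config: θ0=90°, θ1=0°
3. rotate(1, -90) → config: θ0=90°, θ1=0°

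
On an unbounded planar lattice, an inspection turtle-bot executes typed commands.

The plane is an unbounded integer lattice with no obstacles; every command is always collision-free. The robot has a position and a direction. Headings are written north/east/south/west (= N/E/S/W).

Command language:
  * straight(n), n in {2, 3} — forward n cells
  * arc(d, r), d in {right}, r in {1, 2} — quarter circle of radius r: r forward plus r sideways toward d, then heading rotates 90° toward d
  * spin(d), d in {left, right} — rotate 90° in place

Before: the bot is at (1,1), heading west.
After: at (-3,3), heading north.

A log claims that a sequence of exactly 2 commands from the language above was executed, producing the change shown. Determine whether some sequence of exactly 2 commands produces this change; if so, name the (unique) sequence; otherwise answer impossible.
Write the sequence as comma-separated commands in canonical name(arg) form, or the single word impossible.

straight(2), arc(right, 2)

key: order matters: swapping straight(2) and arc(right, 2) lands elsewhere
initial: at (1,1), heading west
[1] after straight(2): at (-1,1), heading west
[2] after arc(right, 2): at (-3,3), heading north
all 36 alternatives checked — unique.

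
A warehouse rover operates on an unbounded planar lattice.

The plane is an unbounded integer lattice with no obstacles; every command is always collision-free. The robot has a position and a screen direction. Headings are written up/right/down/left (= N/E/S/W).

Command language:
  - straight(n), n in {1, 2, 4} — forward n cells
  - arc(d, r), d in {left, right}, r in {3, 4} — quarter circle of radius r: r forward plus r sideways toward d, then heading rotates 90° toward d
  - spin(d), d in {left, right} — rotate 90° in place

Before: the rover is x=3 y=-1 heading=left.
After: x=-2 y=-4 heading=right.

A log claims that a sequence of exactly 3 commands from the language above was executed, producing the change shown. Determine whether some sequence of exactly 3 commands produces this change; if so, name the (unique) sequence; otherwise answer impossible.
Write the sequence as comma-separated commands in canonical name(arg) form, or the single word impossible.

straight(2), arc(left, 3), spin(left)

key: position moved to (-2,-4) AND the heading swung to E — translation plus rotation needed
initial: x=3 y=-1 heading=left
1. straight(2) → x=1 y=-1 heading=left
2. arc(left, 3) → x=-2 y=-4 heading=down
3. spin(left) → x=-2 y=-4 heading=right
all 729 alternatives checked — unique.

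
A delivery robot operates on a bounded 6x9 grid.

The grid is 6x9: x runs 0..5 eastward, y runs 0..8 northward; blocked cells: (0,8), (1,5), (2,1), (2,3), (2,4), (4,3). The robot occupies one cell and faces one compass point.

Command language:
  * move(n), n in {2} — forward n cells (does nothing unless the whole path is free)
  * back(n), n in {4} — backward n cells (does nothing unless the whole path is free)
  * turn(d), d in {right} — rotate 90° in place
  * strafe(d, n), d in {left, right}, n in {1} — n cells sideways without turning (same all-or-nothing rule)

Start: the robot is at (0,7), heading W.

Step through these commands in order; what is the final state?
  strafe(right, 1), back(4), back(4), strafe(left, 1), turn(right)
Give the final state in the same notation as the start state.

from: at (0,7), heading W
t=1 strafe(right, 1) ⇒ at (0,7), heading W
t=2 back(4) ⇒ at (4,7), heading W
t=3 back(4) ⇒ at (4,7), heading W
t=4 strafe(left, 1) ⇒ at (4,6), heading W
t=5 turn(right) ⇒ at (4,6), heading N

at (4,6), heading N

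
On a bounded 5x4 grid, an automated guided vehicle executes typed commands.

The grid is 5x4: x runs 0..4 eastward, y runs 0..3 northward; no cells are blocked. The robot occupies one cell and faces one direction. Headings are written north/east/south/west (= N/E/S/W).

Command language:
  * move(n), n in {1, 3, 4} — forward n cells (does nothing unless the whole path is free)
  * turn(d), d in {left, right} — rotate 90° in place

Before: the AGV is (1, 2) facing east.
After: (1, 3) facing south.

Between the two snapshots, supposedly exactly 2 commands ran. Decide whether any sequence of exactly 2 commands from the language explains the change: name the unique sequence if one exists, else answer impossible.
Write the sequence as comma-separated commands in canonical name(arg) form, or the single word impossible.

impossible

checked all 2-command options: none fits.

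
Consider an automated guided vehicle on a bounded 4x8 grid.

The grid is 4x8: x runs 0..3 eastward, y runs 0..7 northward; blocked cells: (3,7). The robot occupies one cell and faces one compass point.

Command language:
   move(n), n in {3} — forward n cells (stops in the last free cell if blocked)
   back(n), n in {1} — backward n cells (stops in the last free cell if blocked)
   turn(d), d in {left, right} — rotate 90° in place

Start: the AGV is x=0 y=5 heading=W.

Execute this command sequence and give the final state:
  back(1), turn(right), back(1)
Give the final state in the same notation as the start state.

initial: x=0 y=5 heading=W
t=1 back(1) ⇒ x=1 y=5 heading=W
t=2 turn(right) ⇒ x=1 y=5 heading=N
t=3 back(1) ⇒ x=1 y=4 heading=N

x=1 y=4 heading=N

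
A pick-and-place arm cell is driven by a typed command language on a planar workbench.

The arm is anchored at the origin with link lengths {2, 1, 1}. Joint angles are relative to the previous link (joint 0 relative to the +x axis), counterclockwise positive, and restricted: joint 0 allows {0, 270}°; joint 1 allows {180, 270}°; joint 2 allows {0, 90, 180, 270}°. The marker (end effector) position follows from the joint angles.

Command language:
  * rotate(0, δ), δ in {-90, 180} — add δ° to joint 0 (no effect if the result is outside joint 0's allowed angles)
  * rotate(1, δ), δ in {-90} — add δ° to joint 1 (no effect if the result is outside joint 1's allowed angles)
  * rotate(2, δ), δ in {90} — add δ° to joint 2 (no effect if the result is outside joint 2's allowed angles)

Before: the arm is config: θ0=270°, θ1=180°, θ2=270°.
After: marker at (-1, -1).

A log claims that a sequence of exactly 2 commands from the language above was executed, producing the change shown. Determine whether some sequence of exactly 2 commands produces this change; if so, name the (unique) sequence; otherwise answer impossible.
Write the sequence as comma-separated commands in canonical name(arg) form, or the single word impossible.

begin: config: θ0=270°, θ1=180°, θ2=270°
1. rotate(2, 90) → config: θ0=270°, θ1=180°, θ2=0°
2. rotate(2, 90) → config: θ0=270°, θ1=180°, θ2=90°
no rival 2-sequence matches.

rotate(2, 90), rotate(2, 90)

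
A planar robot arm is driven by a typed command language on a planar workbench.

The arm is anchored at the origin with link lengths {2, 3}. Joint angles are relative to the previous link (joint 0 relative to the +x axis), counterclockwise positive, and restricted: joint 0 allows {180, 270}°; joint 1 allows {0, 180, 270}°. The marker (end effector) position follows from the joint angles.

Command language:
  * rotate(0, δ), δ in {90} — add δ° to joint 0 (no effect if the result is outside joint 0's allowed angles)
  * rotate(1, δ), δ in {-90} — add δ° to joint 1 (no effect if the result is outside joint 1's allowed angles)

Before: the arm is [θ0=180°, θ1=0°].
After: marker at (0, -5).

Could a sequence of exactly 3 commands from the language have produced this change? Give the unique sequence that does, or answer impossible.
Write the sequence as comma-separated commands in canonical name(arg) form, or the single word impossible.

t0: [θ0=180°, θ1=0°]
[1] after rotate(0, 90): [θ0=270°, θ1=0°]
[2] after rotate(0, 90): [θ0=270°, θ1=0°]
[3] after rotate(0, 90): [θ0=270°, θ1=0°]
uniquely the one of 8 3-step routes that fits.

rotate(0, 90), rotate(0, 90), rotate(0, 90)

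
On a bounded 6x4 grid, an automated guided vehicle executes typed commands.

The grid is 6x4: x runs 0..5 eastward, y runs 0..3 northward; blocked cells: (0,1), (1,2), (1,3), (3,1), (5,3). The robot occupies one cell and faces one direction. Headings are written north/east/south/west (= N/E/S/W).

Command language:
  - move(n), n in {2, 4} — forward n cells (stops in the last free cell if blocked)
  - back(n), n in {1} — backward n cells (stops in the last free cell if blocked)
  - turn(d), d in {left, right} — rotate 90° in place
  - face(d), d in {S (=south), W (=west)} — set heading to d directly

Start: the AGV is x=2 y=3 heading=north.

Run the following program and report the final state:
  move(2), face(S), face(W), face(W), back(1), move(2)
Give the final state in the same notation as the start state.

begin: x=2 y=3 heading=north
t=1 move(2) ⇒ x=2 y=3 heading=north
t=2 face(S) ⇒ x=2 y=3 heading=south
t=3 face(W) ⇒ x=2 y=3 heading=west
t=4 face(W) ⇒ x=2 y=3 heading=west
t=5 back(1) ⇒ x=3 y=3 heading=west
t=6 move(2) ⇒ x=2 y=3 heading=west

x=2 y=3 heading=west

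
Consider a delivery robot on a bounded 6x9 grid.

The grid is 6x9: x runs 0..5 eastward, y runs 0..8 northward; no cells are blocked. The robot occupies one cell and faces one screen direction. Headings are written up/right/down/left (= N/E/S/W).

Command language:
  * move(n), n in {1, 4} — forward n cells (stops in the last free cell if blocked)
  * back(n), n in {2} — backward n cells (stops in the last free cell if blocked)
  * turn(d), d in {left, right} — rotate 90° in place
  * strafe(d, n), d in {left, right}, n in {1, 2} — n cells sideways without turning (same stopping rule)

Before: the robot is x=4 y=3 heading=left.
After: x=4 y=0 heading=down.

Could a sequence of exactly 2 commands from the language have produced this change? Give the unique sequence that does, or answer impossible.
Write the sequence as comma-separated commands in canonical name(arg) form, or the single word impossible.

turn(left), move(4)

key: cell and facing (now S) both changed — the 2 commands mix motion and turning
t0: x=4 y=3 heading=left
[1] after turn(left): x=4 y=3 heading=down
[2] after move(4): x=4 y=0 heading=down
uniquely the one of 81 2-step routes that fits.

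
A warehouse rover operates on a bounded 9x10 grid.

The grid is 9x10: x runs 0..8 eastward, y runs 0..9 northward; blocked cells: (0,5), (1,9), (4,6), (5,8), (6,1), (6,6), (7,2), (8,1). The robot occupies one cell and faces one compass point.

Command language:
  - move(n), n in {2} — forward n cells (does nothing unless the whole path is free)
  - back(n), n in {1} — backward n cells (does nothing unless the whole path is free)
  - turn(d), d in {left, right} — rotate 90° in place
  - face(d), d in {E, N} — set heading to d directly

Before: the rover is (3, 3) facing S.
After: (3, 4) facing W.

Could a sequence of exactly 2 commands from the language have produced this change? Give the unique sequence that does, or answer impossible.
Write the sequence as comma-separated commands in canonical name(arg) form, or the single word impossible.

back(1), turn(right)

key: cell and facing (now W) both changed — the 2 commands mix motion and turning
start: (3, 3) facing S
t=1 back(1) ⇒ (3, 4) facing S
t=2 turn(right) ⇒ (3, 4) facing W
uniquely the one of 36 2-step routes that fits.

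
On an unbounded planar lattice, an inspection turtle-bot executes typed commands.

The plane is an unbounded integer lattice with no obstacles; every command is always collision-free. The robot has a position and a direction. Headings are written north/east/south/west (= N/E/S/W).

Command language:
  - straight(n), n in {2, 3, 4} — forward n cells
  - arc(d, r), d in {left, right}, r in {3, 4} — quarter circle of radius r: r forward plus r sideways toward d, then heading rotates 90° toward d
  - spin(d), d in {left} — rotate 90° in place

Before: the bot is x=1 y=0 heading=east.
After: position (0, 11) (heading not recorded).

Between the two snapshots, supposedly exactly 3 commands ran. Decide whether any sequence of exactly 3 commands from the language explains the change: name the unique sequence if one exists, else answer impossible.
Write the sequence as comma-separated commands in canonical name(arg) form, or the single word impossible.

arc(left, 3), straight(4), arc(left, 4)

key: running arc(left, 4) before arc(left, 3) would end elsewhere — order is forced
from: x=1 y=0 heading=east
1. arc(left, 3) → x=4 y=3 heading=north
2. straight(4) → x=4 y=7 heading=north
3. arc(left, 4) → x=0 y=11 heading=west
all 512 alternatives checked — unique.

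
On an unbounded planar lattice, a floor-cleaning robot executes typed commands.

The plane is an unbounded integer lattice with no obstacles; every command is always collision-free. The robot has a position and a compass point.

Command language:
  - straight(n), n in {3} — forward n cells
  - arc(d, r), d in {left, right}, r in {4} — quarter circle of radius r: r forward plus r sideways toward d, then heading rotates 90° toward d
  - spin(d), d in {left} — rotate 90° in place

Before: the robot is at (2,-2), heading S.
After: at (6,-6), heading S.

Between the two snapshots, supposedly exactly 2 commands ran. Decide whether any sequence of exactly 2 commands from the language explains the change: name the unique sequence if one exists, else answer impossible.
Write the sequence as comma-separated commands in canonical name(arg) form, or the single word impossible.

spin(left), arc(right, 4)

key: heading stays S — rotations cancel among the 2 commands
initial: at (2,-2), heading S
1. spin(left) → at (2,-2), heading E
2. arc(right, 4) → at (6,-6), heading S
no rival 2-sequence matches.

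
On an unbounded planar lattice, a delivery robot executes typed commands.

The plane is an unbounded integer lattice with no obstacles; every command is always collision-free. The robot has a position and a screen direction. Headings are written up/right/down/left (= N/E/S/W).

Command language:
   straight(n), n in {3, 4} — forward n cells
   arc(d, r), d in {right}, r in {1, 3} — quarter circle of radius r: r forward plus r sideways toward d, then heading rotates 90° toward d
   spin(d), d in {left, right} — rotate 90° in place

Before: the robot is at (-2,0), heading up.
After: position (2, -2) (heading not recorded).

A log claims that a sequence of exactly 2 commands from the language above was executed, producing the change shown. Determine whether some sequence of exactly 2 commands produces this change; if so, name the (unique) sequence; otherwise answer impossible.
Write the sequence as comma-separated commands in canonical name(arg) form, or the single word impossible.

key: running arc(right, 3) before arc(right, 1) would end elsewhere — order is forced
begin: at (-2,0), heading up
[1] after arc(right, 1): at (-1,1), heading right
[2] after arc(right, 3): at (2,-2), heading down
no rival 2-sequence matches.

arc(right, 1), arc(right, 3)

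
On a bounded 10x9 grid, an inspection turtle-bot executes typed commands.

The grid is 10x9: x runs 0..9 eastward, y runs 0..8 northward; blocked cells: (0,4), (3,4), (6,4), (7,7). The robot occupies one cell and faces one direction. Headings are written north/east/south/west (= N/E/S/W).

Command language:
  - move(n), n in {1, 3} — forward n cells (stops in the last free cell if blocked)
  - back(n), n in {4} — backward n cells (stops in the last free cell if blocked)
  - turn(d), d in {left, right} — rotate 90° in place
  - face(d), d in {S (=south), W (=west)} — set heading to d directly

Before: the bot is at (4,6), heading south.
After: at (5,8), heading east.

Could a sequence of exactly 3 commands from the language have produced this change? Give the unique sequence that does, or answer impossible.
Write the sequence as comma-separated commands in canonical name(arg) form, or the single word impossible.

back(4), turn(left), move(1)

key: back(4) runs into the grid edge before its full distance
t0: at (4,6), heading south
[1] after back(4): at (4,8), heading south
[2] after turn(left): at (4,8), heading east
[3] after move(1): at (5,8), heading east
no other 3-command option fits: unique.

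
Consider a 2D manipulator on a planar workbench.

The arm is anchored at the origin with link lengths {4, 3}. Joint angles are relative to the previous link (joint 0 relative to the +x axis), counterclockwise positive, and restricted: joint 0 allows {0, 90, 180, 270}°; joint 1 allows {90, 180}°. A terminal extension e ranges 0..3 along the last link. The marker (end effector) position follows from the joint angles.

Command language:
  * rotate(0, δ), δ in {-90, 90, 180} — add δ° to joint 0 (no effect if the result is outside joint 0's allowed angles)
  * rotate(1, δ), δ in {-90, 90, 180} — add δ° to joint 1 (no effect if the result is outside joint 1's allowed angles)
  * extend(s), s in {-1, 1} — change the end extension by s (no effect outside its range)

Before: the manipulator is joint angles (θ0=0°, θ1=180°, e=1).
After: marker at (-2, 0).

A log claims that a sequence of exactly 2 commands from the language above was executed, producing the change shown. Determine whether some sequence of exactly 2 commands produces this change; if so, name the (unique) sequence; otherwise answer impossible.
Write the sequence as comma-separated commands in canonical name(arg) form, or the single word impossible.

extend(1), extend(1)

begin: joint angles (θ0=0°, θ1=180°, e=1)
t=1 extend(1) ⇒ joint angles (θ0=0°, θ1=180°, e=2)
t=2 extend(1) ⇒ joint angles (θ0=0°, θ1=180°, e=3)
uniquely the one of 64 2-step routes that fits.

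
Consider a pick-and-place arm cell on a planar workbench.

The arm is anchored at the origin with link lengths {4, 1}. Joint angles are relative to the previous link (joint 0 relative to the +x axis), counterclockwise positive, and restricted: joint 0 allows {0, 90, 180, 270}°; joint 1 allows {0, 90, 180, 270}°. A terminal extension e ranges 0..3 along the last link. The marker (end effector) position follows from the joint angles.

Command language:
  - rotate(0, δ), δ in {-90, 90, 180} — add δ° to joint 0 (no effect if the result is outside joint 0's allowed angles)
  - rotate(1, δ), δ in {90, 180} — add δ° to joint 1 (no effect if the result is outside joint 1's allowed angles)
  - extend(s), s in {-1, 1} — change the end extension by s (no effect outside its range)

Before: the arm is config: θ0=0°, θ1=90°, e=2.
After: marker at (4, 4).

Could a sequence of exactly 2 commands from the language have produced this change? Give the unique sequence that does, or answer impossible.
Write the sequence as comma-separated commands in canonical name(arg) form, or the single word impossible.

extend(1), extend(1)

t0: config: θ0=0°, θ1=90°, e=2
1. extend(1) → config: θ0=0°, θ1=90°, e=3
2. extend(1) → config: θ0=0°, θ1=90°, e=3
no other 2-command option fits: unique.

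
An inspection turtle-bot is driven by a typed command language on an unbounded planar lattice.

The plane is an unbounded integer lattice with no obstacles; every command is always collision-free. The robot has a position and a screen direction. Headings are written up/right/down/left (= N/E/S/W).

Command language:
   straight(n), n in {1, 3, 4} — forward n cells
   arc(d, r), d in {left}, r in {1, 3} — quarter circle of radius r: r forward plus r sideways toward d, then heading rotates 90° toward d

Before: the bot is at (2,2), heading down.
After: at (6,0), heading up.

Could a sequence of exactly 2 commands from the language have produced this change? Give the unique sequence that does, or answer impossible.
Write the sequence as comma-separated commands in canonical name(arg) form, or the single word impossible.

arc(left, 3), arc(left, 1)

key: cell and facing (now N) both changed — the 2 commands mix motion and turning
t0: at (2,2), heading down
[1] after arc(left, 3): at (5,-1), heading right
[2] after arc(left, 1): at (6,0), heading up
no other 2-command option fits: unique.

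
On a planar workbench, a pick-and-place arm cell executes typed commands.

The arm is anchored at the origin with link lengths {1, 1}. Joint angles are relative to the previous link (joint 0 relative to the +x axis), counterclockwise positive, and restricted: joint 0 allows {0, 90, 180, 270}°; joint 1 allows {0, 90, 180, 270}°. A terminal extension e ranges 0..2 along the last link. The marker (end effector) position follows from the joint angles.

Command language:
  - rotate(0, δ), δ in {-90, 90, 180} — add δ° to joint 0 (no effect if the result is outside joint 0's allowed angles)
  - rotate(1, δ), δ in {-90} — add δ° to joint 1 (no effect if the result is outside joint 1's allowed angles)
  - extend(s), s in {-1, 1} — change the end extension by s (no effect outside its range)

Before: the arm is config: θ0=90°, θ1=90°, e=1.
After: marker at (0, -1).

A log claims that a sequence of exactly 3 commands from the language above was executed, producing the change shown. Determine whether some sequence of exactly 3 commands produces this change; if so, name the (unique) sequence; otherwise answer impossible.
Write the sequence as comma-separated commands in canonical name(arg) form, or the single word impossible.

rotate(1, -90), rotate(1, -90), rotate(1, -90)

start: config: θ0=90°, θ1=90°, e=1
step 1 (rotate(1, -90)): config: θ0=90°, θ1=0°, e=1
step 2 (rotate(1, -90)): config: θ0=90°, θ1=270°, e=1
step 3 (rotate(1, -90)): config: θ0=90°, θ1=180°, e=1
no other 3-command option fits: unique.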